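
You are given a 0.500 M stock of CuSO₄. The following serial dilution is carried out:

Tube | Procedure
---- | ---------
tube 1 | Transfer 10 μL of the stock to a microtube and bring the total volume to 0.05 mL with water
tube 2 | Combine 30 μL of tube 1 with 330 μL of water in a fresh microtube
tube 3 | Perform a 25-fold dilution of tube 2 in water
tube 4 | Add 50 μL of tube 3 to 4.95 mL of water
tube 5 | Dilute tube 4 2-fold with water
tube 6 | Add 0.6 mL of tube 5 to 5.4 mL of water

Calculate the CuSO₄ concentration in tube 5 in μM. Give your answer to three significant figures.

1.67 μM

Step 1: 10 μL brought to 0.05 mL → factor 50/10 = 5
Step 2: 30 μL + 330 μL = 360 μL total → factor 360/30 = 12
Step 3: 25-fold → factor 25
Step 4: 50 μL + 4.95 mL = 5000 μL total → factor 5000/50 = 100
Step 5: 2-fold → factor 2
Dilution factor through tube 5 = 5 × 12 × 25 × 100 × 2 = 3 × 10^5
[tube 5] = 0.500 M / 3 × 10^5 = 1.667 × 10^-6 M = 1.67 μM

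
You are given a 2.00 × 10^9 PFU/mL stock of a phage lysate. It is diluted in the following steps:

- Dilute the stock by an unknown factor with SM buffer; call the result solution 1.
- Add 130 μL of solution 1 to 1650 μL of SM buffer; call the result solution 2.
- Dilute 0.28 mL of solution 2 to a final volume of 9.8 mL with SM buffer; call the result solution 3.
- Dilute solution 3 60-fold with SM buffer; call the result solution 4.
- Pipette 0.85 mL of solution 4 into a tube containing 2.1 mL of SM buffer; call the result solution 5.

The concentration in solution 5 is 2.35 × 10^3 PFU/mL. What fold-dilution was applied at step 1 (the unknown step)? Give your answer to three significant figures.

Step 1: unknown factor x
Step 2: 130 μL + 1650 μL = 1780 μL total → factor 1780/130 = 13.692
Step 3: 0.28 mL brought to 9.8 mL → factor 9.8/0.28 = 35
Step 4: 60-fold → factor 60
Step 5: 0.85 mL + 2.1 mL = 2.95 mL total → factor 2.95/0.85 = 3.4706
Product of known-step factors = 99793
Overall factor = 2.00 × 10^9 PFU/mL / (2.35 × 10^3 PFU/mL) = 8.5106 × 10^5
x = 8.5106 × 10^5 / 99793 = 8.53

8.53-fold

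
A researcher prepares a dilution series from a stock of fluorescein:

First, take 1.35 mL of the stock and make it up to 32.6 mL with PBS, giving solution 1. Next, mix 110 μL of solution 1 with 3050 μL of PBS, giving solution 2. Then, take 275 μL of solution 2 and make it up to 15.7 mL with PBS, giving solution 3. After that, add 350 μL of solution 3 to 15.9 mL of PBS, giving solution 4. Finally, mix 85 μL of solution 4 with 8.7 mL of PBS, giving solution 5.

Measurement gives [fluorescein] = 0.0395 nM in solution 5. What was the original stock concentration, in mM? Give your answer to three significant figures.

7.51 mM

Step 1: 1.35 mL brought to 32.6 mL → factor 32.6/1.35 = 24.148
Step 2: 110 μL + 3050 μL = 3160 μL total → factor 3160/110 = 28.727
Step 3: 275 μL brought to 15.7 mL → factor 15700/275 = 57.091
Step 4: 350 μL + 15.9 mL = 16250 μL total → factor 16250/350 = 46.429
Step 5: 85 μL + 8.7 mL = 8785 μL total → factor 8785/85 = 103.35
Overall dilution factor = 24.148 × 28.727 × 57.091 × 46.429 × 103.35 = 1.9004 × 10^8
Stock = 0.0395 nM × 1.9004 × 10^8 = 7.507 × 10^6 nM = 7.51 mM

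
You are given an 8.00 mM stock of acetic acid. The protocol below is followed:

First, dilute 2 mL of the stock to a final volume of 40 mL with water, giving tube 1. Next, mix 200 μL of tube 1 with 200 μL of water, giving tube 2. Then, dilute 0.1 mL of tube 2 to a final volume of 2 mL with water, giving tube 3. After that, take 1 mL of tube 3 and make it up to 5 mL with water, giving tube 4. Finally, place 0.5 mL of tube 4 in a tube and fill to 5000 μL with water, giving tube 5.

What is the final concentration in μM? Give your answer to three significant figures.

0.200 μM

Step 1: 2 mL brought to 40 mL → factor 40/2 = 20
Step 2: 200 μL + 200 μL = 400 μL total → factor 400/200 = 2
Step 3: 0.1 mL brought to 2 mL → factor 2/0.1 = 20
Step 4: 1 mL brought to 5 mL → factor 5/1 = 5
Step 5: 0.5 mL brought to 5000 μL → factor 5/0.5 = 10
Overall dilution factor = 20 × 2 × 20 × 5 × 10 = 40000
Final = 8.00 mM / 40000 = 0.0002000 mM = 0.200 μM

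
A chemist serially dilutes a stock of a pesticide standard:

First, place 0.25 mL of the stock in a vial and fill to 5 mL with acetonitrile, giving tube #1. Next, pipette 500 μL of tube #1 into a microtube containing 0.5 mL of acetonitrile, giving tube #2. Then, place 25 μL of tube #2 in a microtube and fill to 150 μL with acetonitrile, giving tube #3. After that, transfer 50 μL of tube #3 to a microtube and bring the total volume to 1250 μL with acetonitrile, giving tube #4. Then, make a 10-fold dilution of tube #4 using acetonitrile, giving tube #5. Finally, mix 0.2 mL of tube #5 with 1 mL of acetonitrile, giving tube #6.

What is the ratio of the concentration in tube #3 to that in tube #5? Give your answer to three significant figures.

250

Step 1: 0.25 mL brought to 5 mL → factor 5/0.25 = 20
Step 2: 500 μL + 0.5 mL = 1000 μL total → factor 1000/500 = 2
Step 3: 25 μL brought to 150 μL → factor 150/25 = 6
Step 4: 50 μL brought to 1250 μL → factor 1250/50 = 25
Step 5: 10-fold → factor 10
Dilution factor to tube #3 = 240; to tube #5 = 60000
[tube #3]/[tube #5] = (factor to tube #5)/(factor to tube #3) = 60000/240 = 250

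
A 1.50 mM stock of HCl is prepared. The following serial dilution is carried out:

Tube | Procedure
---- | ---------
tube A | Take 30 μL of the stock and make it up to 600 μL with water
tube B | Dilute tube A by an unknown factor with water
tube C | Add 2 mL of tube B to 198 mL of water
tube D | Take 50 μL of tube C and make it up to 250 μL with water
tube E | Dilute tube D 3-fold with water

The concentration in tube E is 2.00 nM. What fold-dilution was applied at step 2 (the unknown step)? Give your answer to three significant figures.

Step 1: 30 μL brought to 600 μL → factor 600/30 = 20
Step 2: unknown factor x
Step 3: 2 mL + 198 mL = 200 mL total → factor 200/2 = 100
Step 4: 50 μL brought to 250 μL → factor 250/50 = 5
Step 5: 3-fold → factor 3
Product of known-step factors = 30000
Overall factor = 1.50 mM / (2.00 nM) = 7.5 × 10^5
x = 7.5 × 10^5 / 30000 = 25.0

25.0-fold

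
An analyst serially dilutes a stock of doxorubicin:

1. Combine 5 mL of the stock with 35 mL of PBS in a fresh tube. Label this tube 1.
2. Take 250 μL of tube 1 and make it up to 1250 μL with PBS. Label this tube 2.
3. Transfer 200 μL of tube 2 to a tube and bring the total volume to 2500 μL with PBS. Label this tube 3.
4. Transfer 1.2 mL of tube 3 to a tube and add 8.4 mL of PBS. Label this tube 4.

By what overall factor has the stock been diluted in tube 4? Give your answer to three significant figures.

Step 1: 5 mL + 35 mL = 40 mL total → factor 40/5 = 8
Step 2: 250 μL brought to 1250 μL → factor 1250/250 = 5
Step 3: 200 μL brought to 2500 μL → factor 2500/200 = 12.5
Step 4: 1.2 mL + 8.4 mL = 9.6 mL total → factor 9.6/1.2 = 8
Overall dilution factor = 8 × 5 × 12.5 × 8 = 4000

4.00 × 10^3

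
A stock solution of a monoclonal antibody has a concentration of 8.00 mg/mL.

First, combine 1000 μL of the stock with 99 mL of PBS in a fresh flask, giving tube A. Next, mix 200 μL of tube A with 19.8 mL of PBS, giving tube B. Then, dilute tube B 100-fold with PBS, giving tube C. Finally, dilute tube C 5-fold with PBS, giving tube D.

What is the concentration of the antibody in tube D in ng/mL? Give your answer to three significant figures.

Step 1: 1000 μL + 99 mL = 1 × 10^5 μL total → factor 1 × 10^5/1000 = 100
Step 2: 200 μL + 19.8 mL = 20000 μL total → factor 20000/200 = 100
Step 3: 100-fold → factor 100
Step 4: 5-fold → factor 5
Overall dilution factor = 100 × 100 × 100 × 5 = 5 × 10^6
Final = 8.00 mg/mL / 5 × 10^6 = 1.600 × 10^-6 mg/mL = 1.60 ng/mL

1.60 ng/mL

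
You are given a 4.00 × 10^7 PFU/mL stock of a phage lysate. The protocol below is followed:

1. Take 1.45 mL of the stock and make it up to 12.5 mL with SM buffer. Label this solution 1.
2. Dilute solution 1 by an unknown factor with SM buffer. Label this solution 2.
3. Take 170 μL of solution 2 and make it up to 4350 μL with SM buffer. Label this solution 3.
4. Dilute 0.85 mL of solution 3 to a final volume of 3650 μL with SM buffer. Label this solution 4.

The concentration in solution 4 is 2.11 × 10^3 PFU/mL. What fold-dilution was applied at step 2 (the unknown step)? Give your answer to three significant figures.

20.0-fold

Step 1: 1.45 mL brought to 12.5 mL → factor 12.5/1.45 = 8.6207
Step 2: unknown factor x
Step 3: 170 μL brought to 4350 μL → factor 4350/170 = 25.588
Step 4: 0.85 mL brought to 3650 μL → factor 3.65/0.85 = 4.2941
Product of known-step factors = 947.23
Overall factor = 4.00 × 10^7 PFU/mL / (2.11 × 10^3 PFU/mL) = 18957
x = 18957 / 947.23 = 20.0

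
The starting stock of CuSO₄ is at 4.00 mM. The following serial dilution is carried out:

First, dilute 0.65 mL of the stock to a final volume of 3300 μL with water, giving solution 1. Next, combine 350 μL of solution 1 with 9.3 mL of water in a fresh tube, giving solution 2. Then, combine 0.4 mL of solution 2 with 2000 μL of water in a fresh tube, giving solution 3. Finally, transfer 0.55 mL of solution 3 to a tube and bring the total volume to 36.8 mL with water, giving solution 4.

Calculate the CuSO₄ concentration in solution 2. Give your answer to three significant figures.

Step 1: 0.65 mL brought to 3300 μL → factor 3.3/0.65 = 5.0769
Step 2: 350 μL + 9.3 mL = 9650 μL total → factor 9650/350 = 27.571
Dilution factor through solution 2 = 5.0769 × 27.571 = 139.98
[solution 2] = 4.00 mM / 139.98 = 0.0286 mM

0.0286 mM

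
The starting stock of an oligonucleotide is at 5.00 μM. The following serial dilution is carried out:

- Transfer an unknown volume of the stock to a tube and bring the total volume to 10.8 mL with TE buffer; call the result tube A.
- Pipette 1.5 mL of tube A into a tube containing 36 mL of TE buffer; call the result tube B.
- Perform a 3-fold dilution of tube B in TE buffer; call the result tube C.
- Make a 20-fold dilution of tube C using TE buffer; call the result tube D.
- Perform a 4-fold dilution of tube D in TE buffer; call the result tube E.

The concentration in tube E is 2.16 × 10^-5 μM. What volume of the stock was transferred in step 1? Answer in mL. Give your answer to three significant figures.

Step 1: v brought to 10.8 mL → factor = 10.8 mL/v
Step 2: 1.5 mL + 36 mL = 37.5 mL total → factor 37.5/1.5 = 25
Step 3: 3-fold → factor 3
Step 4: 20-fold → factor 20
Step 5: 4-fold → factor 4
Product of known-step factors = 6000
Overall factor = 5.00 μM / (2.16 × 10^-5 μM) = 2.3148 × 10^5
Step-1 factor = 2.3148 × 10^5 / 6000 = 38.58
v = 10.8 mL / 38.58 = 0.280 mL

0.280 mL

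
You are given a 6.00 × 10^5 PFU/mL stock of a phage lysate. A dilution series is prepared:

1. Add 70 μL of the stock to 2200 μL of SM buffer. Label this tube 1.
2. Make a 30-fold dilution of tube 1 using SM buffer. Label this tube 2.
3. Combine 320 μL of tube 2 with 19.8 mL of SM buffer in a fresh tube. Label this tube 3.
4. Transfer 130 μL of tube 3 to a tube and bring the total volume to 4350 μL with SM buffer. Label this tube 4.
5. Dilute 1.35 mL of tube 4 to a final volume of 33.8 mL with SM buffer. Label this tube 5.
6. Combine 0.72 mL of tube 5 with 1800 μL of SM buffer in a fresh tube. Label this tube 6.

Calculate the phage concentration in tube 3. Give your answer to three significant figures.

9.81 PFU/mL

Step 1: 70 μL + 2200 μL = 2270 μL total → factor 2270/70 = 32.429
Step 2: 30-fold → factor 30
Step 3: 320 μL + 19.8 mL = 20120 μL total → factor 20120/320 = 62.875
Dilution factor through tube 3 = 32.429 × 30 × 62.875 = 61168
[tube 3] = 6.00 × 10^5 PFU/mL / 61168 = 9.81 PFU/mL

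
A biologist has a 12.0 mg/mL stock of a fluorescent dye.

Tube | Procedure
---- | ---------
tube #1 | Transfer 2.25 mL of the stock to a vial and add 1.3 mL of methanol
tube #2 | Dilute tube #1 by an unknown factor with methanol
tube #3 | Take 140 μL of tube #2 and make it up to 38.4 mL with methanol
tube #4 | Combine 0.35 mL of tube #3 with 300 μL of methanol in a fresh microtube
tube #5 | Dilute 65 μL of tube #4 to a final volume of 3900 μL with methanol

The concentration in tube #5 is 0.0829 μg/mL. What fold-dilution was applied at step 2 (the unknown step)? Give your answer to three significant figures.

Step 1: 2.25 mL + 1.3 mL = 3.55 mL total → factor 3.55/2.25 = 1.5778
Step 2: unknown factor x
Step 3: 140 μL brought to 38.4 mL → factor 38400/140 = 274.29
Step 4: 0.35 mL + 300 μL = 0.65 mL total → factor 0.65/0.35 = 1.8571
Step 5: 65 μL brought to 3900 μL → factor 3900/65 = 60
Product of known-step factors = 48222
Overall factor = 12.0 mg/mL / (0.0829 μg/mL) = 1.4475 × 10^5
x = 1.4475 × 10^5 / 48222 = 3.00

3.00-fold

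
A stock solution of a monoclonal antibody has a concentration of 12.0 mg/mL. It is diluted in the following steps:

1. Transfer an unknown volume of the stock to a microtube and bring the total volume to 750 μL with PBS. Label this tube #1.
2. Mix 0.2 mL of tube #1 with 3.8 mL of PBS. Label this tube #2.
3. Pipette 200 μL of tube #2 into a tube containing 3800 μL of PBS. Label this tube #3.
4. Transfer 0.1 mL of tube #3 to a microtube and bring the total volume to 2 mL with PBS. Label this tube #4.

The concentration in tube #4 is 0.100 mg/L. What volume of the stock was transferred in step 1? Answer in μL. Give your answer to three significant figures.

50.0 μL

Step 1: v brought to 750 μL → factor = 750 μL/v
Step 2: 0.2 mL + 3.8 mL = 4 mL total → factor 4/0.2 = 20
Step 3: 200 μL + 3800 μL = 4000 μL total → factor 4000/200 = 20
Step 4: 0.1 mL brought to 2 mL → factor 2/0.1 = 20
Product of known-step factors = 8000
Overall factor = 12.0 mg/mL / (0.100 mg/L) = 1.2 × 10^5
Step-1 factor = 1.2 × 10^5 / 8000 = 15
v = 750 μL / 15 = 50.0 μL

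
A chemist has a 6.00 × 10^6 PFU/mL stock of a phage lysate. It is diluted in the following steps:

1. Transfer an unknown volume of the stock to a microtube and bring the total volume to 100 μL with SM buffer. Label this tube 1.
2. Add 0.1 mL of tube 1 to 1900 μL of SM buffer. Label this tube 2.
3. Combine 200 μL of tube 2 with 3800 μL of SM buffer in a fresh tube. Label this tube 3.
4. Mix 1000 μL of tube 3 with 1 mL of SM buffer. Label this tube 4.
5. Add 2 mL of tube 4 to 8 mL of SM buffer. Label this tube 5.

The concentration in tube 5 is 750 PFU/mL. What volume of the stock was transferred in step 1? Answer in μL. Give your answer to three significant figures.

Step 1: v brought to 100 μL → factor = 100 μL/v
Step 2: 0.1 mL + 1900 μL = 2 mL total → factor 2/0.1 = 20
Step 3: 200 μL + 3800 μL = 4000 μL total → factor 4000/200 = 20
Step 4: 1000 μL + 1 mL = 2000 μL total → factor 2000/1000 = 2
Step 5: 2 mL + 8 mL = 10 mL total → factor 10/2 = 5
Product of known-step factors = 4000
Overall factor = 6.00 × 10^6 PFU/mL / (750 PFU/mL) = 8000
Step-1 factor = 8000 / 4000 = 2
v = 100 μL / 2 = 50.0 μL

50.0 μL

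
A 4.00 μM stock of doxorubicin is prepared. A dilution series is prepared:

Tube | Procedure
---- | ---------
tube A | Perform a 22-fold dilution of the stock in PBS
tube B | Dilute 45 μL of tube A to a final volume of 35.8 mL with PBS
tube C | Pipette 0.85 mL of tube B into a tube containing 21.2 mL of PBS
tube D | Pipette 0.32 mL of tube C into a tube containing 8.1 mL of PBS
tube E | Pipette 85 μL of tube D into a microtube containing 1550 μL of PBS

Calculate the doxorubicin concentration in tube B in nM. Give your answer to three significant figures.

Step 1: 22-fold → factor 22
Step 2: 45 μL brought to 35.8 mL → factor 35800/45 = 795.56
Dilution factor through tube B = 22 × 795.56 = 17502
[tube B] = 4.00 μM / 17502 = 0.0002285 μM = 0.229 nM

0.229 nM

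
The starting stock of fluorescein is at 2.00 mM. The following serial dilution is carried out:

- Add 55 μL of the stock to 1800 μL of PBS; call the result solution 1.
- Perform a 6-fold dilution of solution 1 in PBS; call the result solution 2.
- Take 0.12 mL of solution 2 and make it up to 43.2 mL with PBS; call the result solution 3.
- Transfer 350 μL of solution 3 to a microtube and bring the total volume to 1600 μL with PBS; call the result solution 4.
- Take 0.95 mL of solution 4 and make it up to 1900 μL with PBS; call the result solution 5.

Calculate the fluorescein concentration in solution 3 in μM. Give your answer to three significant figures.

Step 1: 55 μL + 1800 μL = 1855 μL total → factor 1855/55 = 33.727
Step 2: 6-fold → factor 6
Step 3: 0.12 mL brought to 43.2 mL → factor 43.2/0.12 = 360
Dilution factor through solution 3 = 33.727 × 6 × 360 = 72851
[solution 3] = 2.00 mM / 72851 = 2.745 × 10^-5 mM = 0.0275 μM

0.0275 μM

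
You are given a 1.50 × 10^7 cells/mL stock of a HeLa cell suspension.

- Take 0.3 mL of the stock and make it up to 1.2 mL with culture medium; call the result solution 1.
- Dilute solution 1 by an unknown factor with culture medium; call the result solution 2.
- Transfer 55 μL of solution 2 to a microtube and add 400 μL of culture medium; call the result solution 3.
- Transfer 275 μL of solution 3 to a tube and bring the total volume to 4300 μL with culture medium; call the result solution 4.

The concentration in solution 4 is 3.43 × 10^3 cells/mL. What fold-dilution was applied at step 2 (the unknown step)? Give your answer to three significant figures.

Step 1: 0.3 mL brought to 1.2 mL → factor 1.2/0.3 = 4
Step 2: unknown factor x
Step 3: 55 μL + 400 μL = 455 μL total → factor 455/55 = 8.2727
Step 4: 275 μL brought to 4300 μL → factor 4300/275 = 15.636
Product of known-step factors = 517.42
Overall factor = 1.50 × 10^7 cells/mL / (3.43 × 10^3 cells/mL) = 4373.2
x = 4373.2 / 517.42 = 8.45

8.45-fold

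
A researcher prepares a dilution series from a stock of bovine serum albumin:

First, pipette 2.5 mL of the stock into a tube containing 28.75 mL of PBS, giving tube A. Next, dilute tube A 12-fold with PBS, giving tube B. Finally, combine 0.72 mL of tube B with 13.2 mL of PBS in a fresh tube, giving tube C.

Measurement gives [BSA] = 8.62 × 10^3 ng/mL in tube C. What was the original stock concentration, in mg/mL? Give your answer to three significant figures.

25.0 mg/mL

Step 1: 2.5 mL + 28.75 mL = 31.25 mL total → factor 31.25/2.5 = 12.5
Step 2: 12-fold → factor 12
Step 3: 0.72 mL + 13.2 mL = 13.92 mL total → factor 13.92/0.72 = 19.333
Overall dilution factor = 12.5 × 12 × 19.333 = 2900
Stock = 8.62 × 10^3 ng/mL × 2900 = 2.500 × 10^7 ng/mL = 25.0 mg/mL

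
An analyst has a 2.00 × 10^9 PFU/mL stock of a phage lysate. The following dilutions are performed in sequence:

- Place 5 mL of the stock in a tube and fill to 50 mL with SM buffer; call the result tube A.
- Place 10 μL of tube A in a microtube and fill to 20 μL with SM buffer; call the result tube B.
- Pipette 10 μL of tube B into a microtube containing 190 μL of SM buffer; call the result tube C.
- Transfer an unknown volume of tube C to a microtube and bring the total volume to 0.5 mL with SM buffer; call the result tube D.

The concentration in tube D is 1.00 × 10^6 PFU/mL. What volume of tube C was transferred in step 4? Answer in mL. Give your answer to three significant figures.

Step 1: 5 mL brought to 50 mL → factor 50/5 = 10
Step 2: 10 μL brought to 20 μL → factor 20/10 = 2
Step 3: 10 μL + 190 μL = 200 μL total → factor 200/10 = 20
Step 4: v brought to 0.5 mL → factor = 0.5 mL/v
Product of known-step factors = 400
Overall factor = 2.00 × 10^9 PFU/mL / (1.00 × 10^6 PFU/mL) = 2000
Step-4 factor = 2000 / 400 = 5
v = 0.5 mL / 5 = 0.100 mL

0.100 mL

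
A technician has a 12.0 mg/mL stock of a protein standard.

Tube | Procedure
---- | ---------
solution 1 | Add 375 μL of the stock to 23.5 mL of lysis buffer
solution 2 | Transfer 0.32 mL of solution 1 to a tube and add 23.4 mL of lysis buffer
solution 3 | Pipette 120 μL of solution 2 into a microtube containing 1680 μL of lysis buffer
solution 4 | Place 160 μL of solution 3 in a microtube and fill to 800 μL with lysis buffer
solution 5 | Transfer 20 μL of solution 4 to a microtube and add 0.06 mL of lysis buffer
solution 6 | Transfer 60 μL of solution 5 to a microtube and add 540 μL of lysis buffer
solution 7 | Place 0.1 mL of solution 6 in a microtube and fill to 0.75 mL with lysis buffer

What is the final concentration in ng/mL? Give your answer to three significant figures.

Step 1: 375 μL + 23.5 mL = 23875 μL total → factor 23875/375 = 63.667
Step 2: 0.32 mL + 23.4 mL = 23.72 mL total → factor 23.72/0.32 = 74.125
Step 3: 120 μL + 1680 μL = 1800 μL total → factor 1800/120 = 15
Step 4: 160 μL brought to 800 μL → factor 800/160 = 5
Step 5: 20 μL + 0.06 mL = 80 μL total → factor 80/20 = 4
Step 6: 60 μL + 540 μL = 600 μL total → factor 600/60 = 10
Step 7: 0.1 mL brought to 0.75 mL → factor 0.75/0.1 = 7.5
Overall dilution factor = 63.667 × 74.125 × 15 × 5 × 4 × 10 × 7.5 = 1.0618 × 10^8
Final = 12.0 mg/mL / 1.0618 × 10^8 = 1.130 × 10^-7 mg/mL = 0.113 ng/mL

0.113 ng/mL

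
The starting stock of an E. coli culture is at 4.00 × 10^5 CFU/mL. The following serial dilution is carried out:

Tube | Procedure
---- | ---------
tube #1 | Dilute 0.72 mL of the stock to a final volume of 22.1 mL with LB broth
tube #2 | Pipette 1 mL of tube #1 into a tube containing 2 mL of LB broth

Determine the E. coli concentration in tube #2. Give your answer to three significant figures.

4.34 × 10^3 CFU/mL

Step 1: 0.72 mL brought to 22.1 mL → factor 22.1/0.72 = 30.694
Step 2: 1 mL + 2 mL = 3 mL total → factor 3/1 = 3
Overall dilution factor = 30.694 × 3 = 92.083
Final = 4.00 × 10^5 CFU/mL / 92.083 = 4.34 × 10^3 CFU/mL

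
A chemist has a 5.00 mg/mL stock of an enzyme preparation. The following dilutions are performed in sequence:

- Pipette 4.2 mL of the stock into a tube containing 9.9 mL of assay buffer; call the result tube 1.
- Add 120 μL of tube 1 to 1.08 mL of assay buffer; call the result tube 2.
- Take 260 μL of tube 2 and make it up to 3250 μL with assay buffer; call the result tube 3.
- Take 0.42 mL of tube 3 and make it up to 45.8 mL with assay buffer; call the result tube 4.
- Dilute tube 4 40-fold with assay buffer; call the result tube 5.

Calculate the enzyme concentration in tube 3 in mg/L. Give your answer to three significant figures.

11.9 mg/L

Step 1: 4.2 mL + 9.9 mL = 14.1 mL total → factor 14.1/4.2 = 3.3571
Step 2: 120 μL + 1.08 mL = 1200 μL total → factor 1200/120 = 10
Step 3: 260 μL brought to 3250 μL → factor 3250/260 = 12.5
Dilution factor through tube 3 = 3.3571 × 10 × 12.5 = 419.64
[tube 3] = 5.00 mg/mL / 419.64 = 0.01191 mg/mL = 11.9 mg/L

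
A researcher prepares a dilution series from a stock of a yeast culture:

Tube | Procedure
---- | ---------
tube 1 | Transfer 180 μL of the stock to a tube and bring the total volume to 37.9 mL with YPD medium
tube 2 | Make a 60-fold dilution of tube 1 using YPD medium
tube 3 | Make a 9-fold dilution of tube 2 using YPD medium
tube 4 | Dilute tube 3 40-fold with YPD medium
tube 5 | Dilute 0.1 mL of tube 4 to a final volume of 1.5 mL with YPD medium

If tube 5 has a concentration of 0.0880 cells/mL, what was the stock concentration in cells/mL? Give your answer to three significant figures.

Step 1: 180 μL brought to 37.9 mL → factor 37900/180 = 210.56
Step 2: 60-fold → factor 60
Step 3: 9-fold → factor 9
Step 4: 40-fold → factor 40
Step 5: 0.1 mL brought to 1.5 mL → factor 1.5/0.1 = 15
Overall dilution factor = 210.56 × 60 × 9 × 40 × 15 = 6.822 × 10^7
Stock = 0.0880 cells/mL × 6.822 × 10^7 = 6.00 × 10^6 cells/mL

6.00 × 10^6 cells/mL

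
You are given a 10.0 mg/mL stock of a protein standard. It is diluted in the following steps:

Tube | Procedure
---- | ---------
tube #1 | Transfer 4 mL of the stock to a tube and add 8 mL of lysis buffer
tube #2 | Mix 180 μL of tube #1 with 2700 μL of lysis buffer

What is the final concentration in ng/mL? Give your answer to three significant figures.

Step 1: 4 mL + 8 mL = 12 mL total → factor 12/4 = 3
Step 2: 180 μL + 2700 μL = 2880 μL total → factor 2880/180 = 16
Overall dilution factor = 3 × 16 = 48
Final = 10.0 mg/mL / 48 = 0.2083 mg/mL = 2.08 × 10^5 ng/mL

2.08 × 10^5 ng/mL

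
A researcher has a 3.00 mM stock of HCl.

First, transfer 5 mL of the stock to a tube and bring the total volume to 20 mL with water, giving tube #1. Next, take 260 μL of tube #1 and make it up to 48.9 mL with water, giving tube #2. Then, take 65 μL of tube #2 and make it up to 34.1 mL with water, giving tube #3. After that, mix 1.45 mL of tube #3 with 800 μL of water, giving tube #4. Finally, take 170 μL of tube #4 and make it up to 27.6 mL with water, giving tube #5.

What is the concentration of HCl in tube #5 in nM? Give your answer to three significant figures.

0.0302 nM

Step 1: 5 mL brought to 20 mL → factor 20/5 = 4
Step 2: 260 μL brought to 48.9 mL → factor 48900/260 = 188.08
Step 3: 65 μL brought to 34.1 mL → factor 34100/65 = 524.62
Step 4: 1.45 mL + 800 μL = 2.25 mL total → factor 2.25/1.45 = 1.5517
Step 5: 170 μL brought to 27.6 mL → factor 27600/170 = 162.35
Overall dilution factor = 4 × 188.08 × 524.62 × 1.5517 × 162.35 = 9.9429 × 10^7
Final = 3.00 mM / 9.9429 × 10^7 = 3.017 × 10^-8 mM = 0.0302 nM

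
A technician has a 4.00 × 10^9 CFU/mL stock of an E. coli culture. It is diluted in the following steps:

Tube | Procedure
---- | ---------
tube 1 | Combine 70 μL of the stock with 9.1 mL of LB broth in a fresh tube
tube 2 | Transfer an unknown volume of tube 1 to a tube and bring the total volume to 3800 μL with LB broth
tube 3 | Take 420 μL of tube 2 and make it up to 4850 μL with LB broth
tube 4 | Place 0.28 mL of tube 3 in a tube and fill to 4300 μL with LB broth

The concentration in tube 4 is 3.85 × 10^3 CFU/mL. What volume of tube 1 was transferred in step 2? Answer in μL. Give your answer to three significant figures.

Step 1: 70 μL + 9.1 mL = 9170 μL total → factor 9170/70 = 131
Step 2: v brought to 3800 μL → factor = 3800 μL/v
Step 3: 420 μL brought to 4850 μL → factor 4850/420 = 11.548
Step 4: 0.28 mL brought to 4300 μL → factor 4.3/0.28 = 15.357
Product of known-step factors = 23231
Overall factor = 4.00 × 10^9 CFU/mL / (3.85 × 10^3 CFU/mL) = 1.039 × 10^6
Step-2 factor = 1.039 × 10^6 / 23231 = 44.722
v = 3800 μL / 44.722 = 85.0 μL

85.0 μL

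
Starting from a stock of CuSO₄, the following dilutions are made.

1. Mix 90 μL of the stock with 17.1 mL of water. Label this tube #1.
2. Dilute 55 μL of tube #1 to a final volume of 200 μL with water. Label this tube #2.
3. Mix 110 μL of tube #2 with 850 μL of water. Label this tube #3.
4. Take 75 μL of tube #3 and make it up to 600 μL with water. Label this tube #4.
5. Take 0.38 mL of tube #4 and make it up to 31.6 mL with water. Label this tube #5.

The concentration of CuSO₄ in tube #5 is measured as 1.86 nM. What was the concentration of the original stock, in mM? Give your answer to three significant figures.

7.50 mM

Step 1: 90 μL + 17.1 mL = 17190 μL total → factor 17190/90 = 191
Step 2: 55 μL brought to 200 μL → factor 200/55 = 3.6364
Step 3: 110 μL + 850 μL = 960 μL total → factor 960/110 = 8.7273
Step 4: 75 μL brought to 600 μL → factor 600/75 = 8
Step 5: 0.38 mL brought to 31.6 mL → factor 31.6/0.38 = 83.158
Overall dilution factor = 191 × 3.6364 × 8.7273 × 8 × 83.158 = 4.0325 × 10^6
Stock = 1.86 nM × 4.0325 × 10^6 = 7.500 × 10^6 nM = 7.50 mM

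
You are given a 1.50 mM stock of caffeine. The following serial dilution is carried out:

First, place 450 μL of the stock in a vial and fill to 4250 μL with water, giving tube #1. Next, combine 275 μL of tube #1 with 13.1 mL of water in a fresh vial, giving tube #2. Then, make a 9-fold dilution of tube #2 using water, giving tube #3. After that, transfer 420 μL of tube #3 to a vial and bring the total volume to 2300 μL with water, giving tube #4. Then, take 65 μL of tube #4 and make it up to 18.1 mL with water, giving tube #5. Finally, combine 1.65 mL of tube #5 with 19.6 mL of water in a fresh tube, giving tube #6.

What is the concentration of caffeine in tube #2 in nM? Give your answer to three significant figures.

Step 1: 450 μL brought to 4250 μL → factor 4250/450 = 9.4444
Step 2: 275 μL + 13.1 mL = 13375 μL total → factor 13375/275 = 48.636
Dilution factor through tube #2 = 9.4444 × 48.636 = 459.34
[tube #2] = 1.50 mM / 459.34 = 0.003266 mM = 3.27 × 10^3 nM

3.27 × 10^3 nM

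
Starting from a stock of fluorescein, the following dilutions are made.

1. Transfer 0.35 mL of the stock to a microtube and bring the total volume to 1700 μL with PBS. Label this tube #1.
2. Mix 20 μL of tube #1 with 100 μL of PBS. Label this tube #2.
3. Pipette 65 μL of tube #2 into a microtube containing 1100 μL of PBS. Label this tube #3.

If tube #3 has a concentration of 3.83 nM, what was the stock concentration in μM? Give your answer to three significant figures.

Step 1: 0.35 mL brought to 1700 μL → factor 1.7/0.35 = 4.8571
Step 2: 20 μL + 100 μL = 120 μL total → factor 120/20 = 6
Step 3: 65 μL + 1100 μL = 1165 μL total → factor 1165/65 = 17.923
Overall dilution factor = 4.8571 × 6 × 17.923 = 522.33
Stock = 3.83 nM × 522.33 = 2001 nM = 2.00 μM

2.00 μM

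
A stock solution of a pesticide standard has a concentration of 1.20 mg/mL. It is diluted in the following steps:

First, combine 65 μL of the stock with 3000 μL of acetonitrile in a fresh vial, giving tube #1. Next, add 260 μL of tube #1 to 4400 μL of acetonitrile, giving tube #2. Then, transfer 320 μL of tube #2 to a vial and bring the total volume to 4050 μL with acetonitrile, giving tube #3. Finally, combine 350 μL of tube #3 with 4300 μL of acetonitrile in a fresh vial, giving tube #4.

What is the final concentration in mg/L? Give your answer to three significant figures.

Step 1: 65 μL + 3000 μL = 3065 μL total → factor 3065/65 = 47.154
Step 2: 260 μL + 4400 μL = 4660 μL total → factor 4660/260 = 17.923
Step 3: 320 μL brought to 4050 μL → factor 4050/320 = 12.656
Step 4: 350 μL + 4300 μL = 4650 μL total → factor 4650/350 = 13.286
Overall dilution factor = 47.154 × 17.923 × 12.656 × 13.286 = 1.4211 × 10^5
Final = 1.20 mg/mL / 1.4211 × 10^5 = 8.444 × 10^-6 mg/mL = 0.00844 mg/L

0.00844 mg/L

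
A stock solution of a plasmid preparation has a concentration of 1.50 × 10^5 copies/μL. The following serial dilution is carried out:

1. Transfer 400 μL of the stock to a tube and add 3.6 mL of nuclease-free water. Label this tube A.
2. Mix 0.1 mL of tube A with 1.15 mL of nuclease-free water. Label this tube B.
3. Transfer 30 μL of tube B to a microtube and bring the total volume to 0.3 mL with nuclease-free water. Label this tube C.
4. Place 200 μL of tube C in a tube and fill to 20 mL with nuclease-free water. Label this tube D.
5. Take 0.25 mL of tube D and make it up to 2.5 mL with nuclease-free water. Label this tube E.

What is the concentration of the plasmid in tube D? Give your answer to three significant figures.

1.20 copies/μL

Step 1: 400 μL + 3.6 mL = 4000 μL total → factor 4000/400 = 10
Step 2: 0.1 mL + 1.15 mL = 1.25 mL total → factor 1.25/0.1 = 12.5
Step 3: 30 μL brought to 0.3 mL → factor 300/30 = 10
Step 4: 200 μL brought to 20 mL → factor 20000/200 = 100
Dilution factor through tube D = 10 × 12.5 × 10 × 100 = 1.25 × 10^5
[tube D] = 1.50 × 10^5 copies/μL / 1.25 × 10^5 = 1.20 copies/μL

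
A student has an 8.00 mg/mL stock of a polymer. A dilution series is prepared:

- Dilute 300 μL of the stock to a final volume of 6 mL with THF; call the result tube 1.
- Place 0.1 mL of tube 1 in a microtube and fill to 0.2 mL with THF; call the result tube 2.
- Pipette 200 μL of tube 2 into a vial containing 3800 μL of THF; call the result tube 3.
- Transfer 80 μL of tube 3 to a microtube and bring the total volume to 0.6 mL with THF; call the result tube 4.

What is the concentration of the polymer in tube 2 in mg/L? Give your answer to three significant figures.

200 mg/L

Step 1: 300 μL brought to 6 mL → factor 6000/300 = 20
Step 2: 0.1 mL brought to 0.2 mL → factor 0.2/0.1 = 2
Dilution factor through tube 2 = 20 × 2 = 40
[tube 2] = 8.00 mg/mL / 40 = 0.2000 mg/mL = 200 mg/L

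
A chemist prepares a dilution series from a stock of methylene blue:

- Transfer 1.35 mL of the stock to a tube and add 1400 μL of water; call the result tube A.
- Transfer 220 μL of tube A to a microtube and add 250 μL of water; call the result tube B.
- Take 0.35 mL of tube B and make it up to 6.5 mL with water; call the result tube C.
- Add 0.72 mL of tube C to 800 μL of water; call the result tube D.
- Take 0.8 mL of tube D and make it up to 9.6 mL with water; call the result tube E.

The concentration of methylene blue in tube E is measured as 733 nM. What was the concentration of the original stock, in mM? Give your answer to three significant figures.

Step 1: 1.35 mL + 1400 μL = 2.75 mL total → factor 2.75/1.35 = 2.037
Step 2: 220 μL + 250 μL = 470 μL total → factor 470/220 = 2.1364
Step 3: 0.35 mL brought to 6.5 mL → factor 6.5/0.35 = 18.571
Step 4: 0.72 mL + 800 μL = 1.52 mL total → factor 1.52/0.72 = 2.1111
Step 5: 0.8 mL brought to 9.6 mL → factor 9.6/0.8 = 12
Overall dilution factor = 2.037 × 2.1364 × 18.571 × 2.1111 × 12 = 2047.4
Stock = 733 nM × 2047.4 = 1.501 × 10^6 nM = 1.50 mM

1.50 mM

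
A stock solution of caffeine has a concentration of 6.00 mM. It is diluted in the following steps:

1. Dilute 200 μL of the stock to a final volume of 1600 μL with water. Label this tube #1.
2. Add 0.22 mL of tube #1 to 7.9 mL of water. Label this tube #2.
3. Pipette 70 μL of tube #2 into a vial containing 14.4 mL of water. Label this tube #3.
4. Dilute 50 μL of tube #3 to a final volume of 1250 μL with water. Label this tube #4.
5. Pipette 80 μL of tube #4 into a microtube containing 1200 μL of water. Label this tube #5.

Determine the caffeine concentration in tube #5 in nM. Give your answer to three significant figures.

Step 1: 200 μL brought to 1600 μL → factor 1600/200 = 8
Step 2: 0.22 mL + 7.9 mL = 8.12 mL total → factor 8.12/0.22 = 36.909
Step 3: 70 μL + 14.4 mL = 14470 μL total → factor 14470/70 = 206.71
Step 4: 50 μL brought to 1250 μL → factor 1250/50 = 25
Step 5: 80 μL + 1200 μL = 1280 μL total → factor 1280/80 = 16
Overall dilution factor = 8 × 36.909 × 206.71 × 25 × 16 = 2.4415 × 10^7
Final = 6.00 mM / 2.4415 × 10^7 = 2.458 × 10^-7 mM = 0.246 nM

0.246 nM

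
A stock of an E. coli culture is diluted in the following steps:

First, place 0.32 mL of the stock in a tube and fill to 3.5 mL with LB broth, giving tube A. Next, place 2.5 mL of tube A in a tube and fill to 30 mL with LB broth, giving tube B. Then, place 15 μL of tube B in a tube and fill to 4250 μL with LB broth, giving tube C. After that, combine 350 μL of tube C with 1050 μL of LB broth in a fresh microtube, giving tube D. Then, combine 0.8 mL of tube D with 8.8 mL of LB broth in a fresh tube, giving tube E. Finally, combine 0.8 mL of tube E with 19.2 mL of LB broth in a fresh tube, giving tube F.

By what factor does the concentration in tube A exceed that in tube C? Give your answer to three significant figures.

Step 1: 0.32 mL brought to 3.5 mL → factor 3.5/0.32 = 10.938
Step 2: 2.5 mL brought to 30 mL → factor 30/2.5 = 12
Step 3: 15 μL brought to 4250 μL → factor 4250/15 = 283.33
Dilution factor to tube A = 10.938; to tube C = 37188
[tube A]/[tube C] = (factor to tube C)/(factor to tube A) = 37188/10.938 = 3.40 × 10^3

3.40 × 10^3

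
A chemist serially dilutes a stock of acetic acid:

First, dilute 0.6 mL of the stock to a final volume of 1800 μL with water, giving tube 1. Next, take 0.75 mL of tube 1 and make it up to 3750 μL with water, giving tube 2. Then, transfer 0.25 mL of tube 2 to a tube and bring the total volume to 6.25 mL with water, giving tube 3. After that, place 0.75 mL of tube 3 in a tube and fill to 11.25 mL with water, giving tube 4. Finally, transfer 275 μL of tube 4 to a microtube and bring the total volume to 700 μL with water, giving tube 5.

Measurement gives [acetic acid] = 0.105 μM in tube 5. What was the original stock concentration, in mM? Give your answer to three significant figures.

Step 1: 0.6 mL brought to 1800 μL → factor 1.8/0.6 = 3
Step 2: 0.75 mL brought to 3750 μL → factor 3.75/0.75 = 5
Step 3: 0.25 mL brought to 6.25 mL → factor 6.25/0.25 = 25
Step 4: 0.75 mL brought to 11.25 mL → factor 11.25/0.75 = 15
Step 5: 275 μL brought to 700 μL → factor 700/275 = 2.5455
Overall dilution factor = 3 × 5 × 25 × 15 × 2.5455 = 14318
Stock = 0.105 μM × 14318 = 1503 μM = 1.50 mM

1.50 mM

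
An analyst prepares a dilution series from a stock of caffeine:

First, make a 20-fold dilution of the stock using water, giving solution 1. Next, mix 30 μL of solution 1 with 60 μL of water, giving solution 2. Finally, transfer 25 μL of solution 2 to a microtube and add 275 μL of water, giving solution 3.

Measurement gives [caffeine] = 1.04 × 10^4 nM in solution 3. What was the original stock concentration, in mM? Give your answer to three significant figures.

7.49 mM

Step 1: 20-fold → factor 20
Step 2: 30 μL + 60 μL = 90 μL total → factor 90/30 = 3
Step 3: 25 μL + 275 μL = 300 μL total → factor 300/25 = 12
Overall dilution factor = 20 × 3 × 12 = 720
Stock = 1.04 × 10^4 nM × 720 = 7.488 × 10^6 nM = 7.49 mM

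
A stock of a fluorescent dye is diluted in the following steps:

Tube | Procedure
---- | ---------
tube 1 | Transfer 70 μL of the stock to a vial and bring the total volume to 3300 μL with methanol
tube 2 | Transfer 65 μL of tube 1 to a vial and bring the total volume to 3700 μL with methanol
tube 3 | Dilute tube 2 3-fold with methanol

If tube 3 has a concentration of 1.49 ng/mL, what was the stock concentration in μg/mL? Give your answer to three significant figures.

Step 1: 70 μL brought to 3300 μL → factor 3300/70 = 47.143
Step 2: 65 μL brought to 3700 μL → factor 3700/65 = 56.923
Step 3: 3-fold → factor 3
Overall dilution factor = 47.143 × 56.923 × 3 = 8050.5
Stock = 1.49 ng/mL × 8050.5 = 1.200 × 10^4 ng/mL = 12.0 μg/mL

12.0 μg/mL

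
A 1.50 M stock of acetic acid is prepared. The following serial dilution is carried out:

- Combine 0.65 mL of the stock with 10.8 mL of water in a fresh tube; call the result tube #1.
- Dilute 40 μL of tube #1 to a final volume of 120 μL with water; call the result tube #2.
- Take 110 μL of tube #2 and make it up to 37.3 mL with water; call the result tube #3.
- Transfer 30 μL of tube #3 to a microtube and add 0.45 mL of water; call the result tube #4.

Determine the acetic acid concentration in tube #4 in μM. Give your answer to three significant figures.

5.23 μM

Step 1: 0.65 mL + 10.8 mL = 11.45 mL total → factor 11.45/0.65 = 17.615
Step 2: 40 μL brought to 120 μL → factor 120/40 = 3
Step 3: 110 μL brought to 37.3 mL → factor 37300/110 = 339.09
Step 4: 30 μL + 0.45 mL = 480 μL total → factor 480/30 = 16
Overall dilution factor = 17.615 × 3 × 339.09 × 16 = 2.8671 × 10^5
Final = 1.50 M / 2.8671 × 10^5 = 5.232 × 10^-6 M = 5.23 μM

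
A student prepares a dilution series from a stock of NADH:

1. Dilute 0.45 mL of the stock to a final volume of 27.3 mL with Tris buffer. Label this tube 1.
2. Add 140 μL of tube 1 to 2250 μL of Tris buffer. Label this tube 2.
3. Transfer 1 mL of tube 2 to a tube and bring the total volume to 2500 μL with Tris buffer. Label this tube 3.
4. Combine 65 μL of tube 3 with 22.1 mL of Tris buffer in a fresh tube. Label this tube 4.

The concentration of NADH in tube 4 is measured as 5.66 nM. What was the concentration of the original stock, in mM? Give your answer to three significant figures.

5.00 mM

Step 1: 0.45 mL brought to 27.3 mL → factor 27.3/0.45 = 60.667
Step 2: 140 μL + 2250 μL = 2390 μL total → factor 2390/140 = 17.071
Step 3: 1 mL brought to 2500 μL → factor 2.5/1 = 2.5
Step 4: 65 μL + 22.1 mL = 22165 μL total → factor 22165/65 = 341
Overall dilution factor = 60.667 × 17.071 × 2.5 × 341 = 8.8291 × 10^5
Stock = 5.66 nM × 8.8291 × 10^5 = 4.997 × 10^6 nM = 5.00 mM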